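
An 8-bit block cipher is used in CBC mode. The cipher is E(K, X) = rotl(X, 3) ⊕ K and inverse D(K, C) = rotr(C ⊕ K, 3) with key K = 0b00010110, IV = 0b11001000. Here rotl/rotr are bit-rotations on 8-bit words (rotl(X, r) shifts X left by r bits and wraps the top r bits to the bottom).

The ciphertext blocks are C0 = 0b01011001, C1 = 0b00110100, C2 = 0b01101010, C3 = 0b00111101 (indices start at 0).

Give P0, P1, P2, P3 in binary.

CBC decryption: P_i = D(K, C_i) ⊕ C_{i−1}, with C_{−1} = IV.
P0: D(K, 0b01011001) = 0b11101001; 0b11101001 ⊕ 0b11001000 = 0b00100001.
P1: D(K, 0b00110100) = 0b01000100; 0b01000100 ⊕ 0b01011001 = 0b00011101.
P2: D(K, 0b01101010) = 0b10001111; 0b10001111 ⊕ 0b00110100 = 0b10111011.
P3: D(K, 0b00111101) = 0b01100101; 0b01100101 ⊕ 0b01101010 = 0b00001111.

P0 = 0b00100001, P1 = 0b00011101, P2 = 0b10111011, P3 = 0b00001111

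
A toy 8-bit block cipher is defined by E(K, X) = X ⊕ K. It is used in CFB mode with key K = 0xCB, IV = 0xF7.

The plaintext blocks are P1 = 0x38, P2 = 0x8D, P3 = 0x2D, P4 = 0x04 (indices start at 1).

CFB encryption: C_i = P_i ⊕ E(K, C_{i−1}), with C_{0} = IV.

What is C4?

C1: E(K, 0xF7) = 0x3C; 0x38 ⊕ 0x3C = 0x04.
C2: E(K, 0x04) = 0xCF; 0x8D ⊕ 0xCF = 0x42.
C3: E(K, 0x42) = 0x89; 0x2D ⊕ 0x89 = 0xA4.
C4: E(K, 0xA4) = 0x6F; 0x04 ⊕ 0x6F = 0x6B.

C4 = 0x6B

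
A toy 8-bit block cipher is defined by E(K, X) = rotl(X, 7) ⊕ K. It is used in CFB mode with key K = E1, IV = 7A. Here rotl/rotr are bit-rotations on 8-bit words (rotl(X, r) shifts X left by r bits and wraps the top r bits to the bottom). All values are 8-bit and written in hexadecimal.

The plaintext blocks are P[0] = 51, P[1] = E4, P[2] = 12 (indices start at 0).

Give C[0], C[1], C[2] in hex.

C[0] = 8D, C[1] = C3, C[2] = 12

CFB encryption: C_i = P_i ⊕ E(K, C_{i−1}), with C_{−1} = IV.
C[0]: E(K, 7A) = DC; 51 ⊕ DC = 8D.
C[1]: E(K, 8D) = 27; E4 ⊕ 27 = C3.
C[2]: E(K, C3) = 00; 12 ⊕ 00 = 12.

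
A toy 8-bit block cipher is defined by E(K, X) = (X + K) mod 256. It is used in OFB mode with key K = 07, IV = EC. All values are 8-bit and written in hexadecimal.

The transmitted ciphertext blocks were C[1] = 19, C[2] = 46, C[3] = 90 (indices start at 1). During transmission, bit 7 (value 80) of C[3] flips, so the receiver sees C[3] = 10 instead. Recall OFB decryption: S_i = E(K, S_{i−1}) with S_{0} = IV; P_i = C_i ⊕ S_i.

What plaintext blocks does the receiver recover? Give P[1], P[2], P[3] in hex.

Only C[3] changed, to 10. In OFB, a change in C_i flips the same bit in P_i only; the keystream is unaffected. Decrypting the received ciphertext:
P[1]: S = E(K, EC) = F3; 19 ⊕ F3 = EA.
P[2]: S = E(K, F3) = FA; 46 ⊕ FA = BC.
P[3]: S = E(K, FA) = 01; 10 ⊕ 01 = 11.
Blocks that differ from the original plaintext: P[3].

P[1] = EA, P[2] = BC, P[3] = 11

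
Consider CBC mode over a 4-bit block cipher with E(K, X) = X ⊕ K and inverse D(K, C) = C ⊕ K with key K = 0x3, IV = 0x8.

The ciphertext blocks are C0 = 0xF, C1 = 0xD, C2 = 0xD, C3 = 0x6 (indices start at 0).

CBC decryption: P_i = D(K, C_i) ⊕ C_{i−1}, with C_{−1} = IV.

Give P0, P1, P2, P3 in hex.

P0 = 0x4, P1 = 0x1, P2 = 0x3, P3 = 0x8

P0: D(K, 0xF) = 0xC; 0xC ⊕ 0x8 = 0x4.
P1: D(K, 0xD) = 0xE; 0xE ⊕ 0xF = 0x1.
P2: D(K, 0xD) = 0xE; 0xE ⊕ 0xD = 0x3.
P3: D(K, 0x6) = 0x5; 0x5 ⊕ 0xD = 0x8.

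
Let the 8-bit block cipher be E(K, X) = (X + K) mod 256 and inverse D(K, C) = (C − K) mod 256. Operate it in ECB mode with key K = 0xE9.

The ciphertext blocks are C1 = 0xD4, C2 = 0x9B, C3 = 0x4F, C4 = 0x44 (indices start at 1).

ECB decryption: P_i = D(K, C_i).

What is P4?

P4 = 0x5B

P4: D(K, 0x44) = 0x5B.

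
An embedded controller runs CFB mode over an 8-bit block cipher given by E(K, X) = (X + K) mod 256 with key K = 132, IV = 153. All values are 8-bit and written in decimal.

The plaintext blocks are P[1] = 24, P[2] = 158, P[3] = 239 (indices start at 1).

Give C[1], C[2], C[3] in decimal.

C[1] = 5, C[2] = 23, C[3] = 116

CFB encryption: C_i = P_i ⊕ E(K, C_{i−1}), with C_{0} = IV.
C[1]: E(K, 153) = 29; 24 ⊕ 29 = 5.
C[2]: E(K, 5) = 137; 158 ⊕ 137 = 23.
C[3]: E(K, 23) = 155; 239 ⊕ 155 = 116.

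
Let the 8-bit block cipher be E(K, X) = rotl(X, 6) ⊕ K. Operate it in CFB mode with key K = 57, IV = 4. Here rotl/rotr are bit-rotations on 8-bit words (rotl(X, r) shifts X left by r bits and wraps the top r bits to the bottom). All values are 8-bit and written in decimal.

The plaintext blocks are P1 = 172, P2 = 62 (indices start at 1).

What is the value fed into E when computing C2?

148

CFB encryption: C_i = P_i ⊕ E(K, C_{i−1}), with C_{0} = IV.
C1: E(K, 4) = 56; 172 ⊕ 56 = 148.
C2: E(K, 148) = 28; 62 ⊕ 28 = 34.
So the input to E for block 2 is 148.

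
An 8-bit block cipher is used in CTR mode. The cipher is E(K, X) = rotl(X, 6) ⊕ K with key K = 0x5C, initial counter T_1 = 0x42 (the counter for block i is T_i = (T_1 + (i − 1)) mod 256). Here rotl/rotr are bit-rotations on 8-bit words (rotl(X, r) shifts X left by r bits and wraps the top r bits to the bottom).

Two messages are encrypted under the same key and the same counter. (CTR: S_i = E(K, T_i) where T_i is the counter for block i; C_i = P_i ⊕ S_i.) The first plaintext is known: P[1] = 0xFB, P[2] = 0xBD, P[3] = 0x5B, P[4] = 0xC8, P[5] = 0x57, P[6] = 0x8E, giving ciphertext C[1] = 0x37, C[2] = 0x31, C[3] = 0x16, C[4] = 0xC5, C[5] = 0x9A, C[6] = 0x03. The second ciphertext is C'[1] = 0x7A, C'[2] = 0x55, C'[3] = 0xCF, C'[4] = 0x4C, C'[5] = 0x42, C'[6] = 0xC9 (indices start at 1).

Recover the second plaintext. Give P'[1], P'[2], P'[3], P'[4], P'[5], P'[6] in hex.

P'[1] = 0xB6, P'[2] = 0xD9, P'[3] = 0x82, P'[4] = 0x41, P'[5] = 0x8F, P'[6] = 0x44

In CTR with a reused counter, both messages share the same keystream S_i, so C_i ⊕ C'_i = P_i ⊕ P'_i and thus P'_i = P_i ⊕ C_i ⊕ C'_i.
P'[1]: 0xFB ⊕ 0x37 ⊕ 0x7A = 0xB6.
P'[2]: 0xBD ⊕ 0x31 ⊕ 0x55 = 0xD9.
P'[3]: 0x5B ⊕ 0x16 ⊕ 0xCF = 0x82.
P'[4]: 0xC8 ⊕ 0xC5 ⊕ 0x4C = 0x41.
P'[5]: 0x57 ⊕ 0x9A ⊕ 0x42 = 0x8F.
P'[6]: 0x8E ⊕ 0x03 ⊕ 0xC9 = 0x44.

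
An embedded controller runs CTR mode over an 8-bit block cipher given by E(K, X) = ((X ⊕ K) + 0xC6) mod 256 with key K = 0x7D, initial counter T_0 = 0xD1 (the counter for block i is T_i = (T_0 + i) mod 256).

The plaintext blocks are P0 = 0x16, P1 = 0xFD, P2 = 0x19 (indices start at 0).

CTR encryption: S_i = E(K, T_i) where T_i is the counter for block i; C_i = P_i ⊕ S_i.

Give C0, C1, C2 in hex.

C0 = 0x64, C1 = 0x88, C2 = 0x6D

C0: T = 0xD1, S = E(K, T) = 0x72; 0x16 ⊕ 0x72 = 0x64.
C1: T = 0xD2, S = E(K, T) = 0x75; 0xFD ⊕ 0x75 = 0x88.
C2: T = 0xD3, S = E(K, T) = 0x74; 0x19 ⊕ 0x74 = 0x6D.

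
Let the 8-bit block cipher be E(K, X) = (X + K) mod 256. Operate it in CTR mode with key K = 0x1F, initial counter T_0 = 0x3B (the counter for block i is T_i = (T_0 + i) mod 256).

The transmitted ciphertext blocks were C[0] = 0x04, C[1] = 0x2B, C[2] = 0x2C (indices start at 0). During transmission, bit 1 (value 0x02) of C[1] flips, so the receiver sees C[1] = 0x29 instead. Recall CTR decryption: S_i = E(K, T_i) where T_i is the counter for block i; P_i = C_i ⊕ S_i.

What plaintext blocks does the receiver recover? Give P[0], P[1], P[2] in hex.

Only C[1] changed, to 0x29. In CTR, a change in C_i flips the same bit in P_i only; the keystream is unaffected. Decrypting the received ciphertext:
P[0]: T = 0x3B, S = E(K, T) = 0x5A; 0x04 ⊕ 0x5A = 0x5E.
P[1]: T = 0x3C, S = E(K, T) = 0x5B; 0x29 ⊕ 0x5B = 0x72.
P[2]: T = 0x3D, S = E(K, T) = 0x5C; 0x2C ⊕ 0x5C = 0x70.
Blocks that differ from the original plaintext: P[1].

P[0] = 0x5E, P[1] = 0x72, P[2] = 0x70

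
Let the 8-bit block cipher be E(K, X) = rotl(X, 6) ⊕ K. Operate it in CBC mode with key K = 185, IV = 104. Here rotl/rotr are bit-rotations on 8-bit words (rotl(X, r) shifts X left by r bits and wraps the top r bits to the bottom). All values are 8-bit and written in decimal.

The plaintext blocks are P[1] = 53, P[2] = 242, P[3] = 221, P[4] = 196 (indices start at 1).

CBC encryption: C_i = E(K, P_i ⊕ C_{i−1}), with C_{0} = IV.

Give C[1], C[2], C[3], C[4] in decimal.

C[1]: P[1] ⊕ 104 = 93; E(K, 93) = 238.
C[2]: P[2] ⊕ 238 = 28; E(K, 28) = 190.
C[3]: P[3] ⊕ 190 = 99; E(K, 99) = 97.
C[4]: P[4] ⊕ 97 = 165; E(K, 165) = 208.

C[1] = 238, C[2] = 190, C[3] = 97, C[4] = 208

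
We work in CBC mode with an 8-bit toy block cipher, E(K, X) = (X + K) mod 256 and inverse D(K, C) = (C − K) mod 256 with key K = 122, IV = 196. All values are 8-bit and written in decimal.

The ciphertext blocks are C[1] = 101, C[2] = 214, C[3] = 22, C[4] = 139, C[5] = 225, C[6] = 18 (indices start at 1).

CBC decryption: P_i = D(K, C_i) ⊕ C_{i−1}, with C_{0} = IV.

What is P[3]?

P[3]: D(K, 22) = 156; 156 ⊕ 214 = 74.

P[3] = 74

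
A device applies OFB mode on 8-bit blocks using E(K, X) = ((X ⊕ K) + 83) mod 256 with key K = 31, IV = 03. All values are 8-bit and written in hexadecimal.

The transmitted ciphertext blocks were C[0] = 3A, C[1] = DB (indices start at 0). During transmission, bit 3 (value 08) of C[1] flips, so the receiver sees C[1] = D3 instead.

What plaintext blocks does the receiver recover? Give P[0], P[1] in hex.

P[0] = 8F, P[1] = D4

OFB decryption: S_i = E(K, S_{i−1}) with S_{−1} = IV; P_i = C_i ⊕ S_i.
Only C[1] changed, to D3. In OFB, a change in C_i flips the same bit in P_i only; the keystream is unaffected. Decrypting the received ciphertext:
P[0]: S = E(K, 03) = B5; 3A ⊕ B5 = 8F.
P[1]: S = E(K, B5) = 07; D3 ⊕ 07 = D4.
Blocks that differ from the original plaintext: P[1].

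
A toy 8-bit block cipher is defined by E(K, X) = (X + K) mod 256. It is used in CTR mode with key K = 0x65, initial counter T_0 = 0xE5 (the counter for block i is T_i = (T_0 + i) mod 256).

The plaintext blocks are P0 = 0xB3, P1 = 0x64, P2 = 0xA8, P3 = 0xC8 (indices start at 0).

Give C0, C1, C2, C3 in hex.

C0 = 0xF9, C1 = 0x2F, C2 = 0xE4, C3 = 0x85

CTR encryption: S_i = E(K, T_i) where T_i is the counter for block i; C_i = P_i ⊕ S_i.
C0: T = 0xE5, S = E(K, T) = 0x4A; 0xB3 ⊕ 0x4A = 0xF9.
C1: T = 0xE6, S = E(K, T) = 0x4B; 0x64 ⊕ 0x4B = 0x2F.
C2: T = 0xE7, S = E(K, T) = 0x4C; 0xA8 ⊕ 0x4C = 0xE4.
C3: T = 0xE8, S = E(K, T) = 0x4D; 0xC8 ⊕ 0x4D = 0x85.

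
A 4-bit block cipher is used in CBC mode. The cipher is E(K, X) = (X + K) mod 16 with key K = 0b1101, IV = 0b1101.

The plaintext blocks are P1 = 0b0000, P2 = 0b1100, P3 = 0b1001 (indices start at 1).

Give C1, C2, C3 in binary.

CBC encryption: C_i = E(K, P_i ⊕ C_{i−1}), with C_{0} = IV.
C1: P1 ⊕ 0b1101 = 0b1101; E(K, 0b1101) = 0b1010.
C2: P2 ⊕ 0b1010 = 0b0110; E(K, 0b0110) = 0b0011.
C3: P3 ⊕ 0b0011 = 0b1010; E(K, 0b1010) = 0b0111.

C1 = 0b1010, C2 = 0b0011, C3 = 0b0111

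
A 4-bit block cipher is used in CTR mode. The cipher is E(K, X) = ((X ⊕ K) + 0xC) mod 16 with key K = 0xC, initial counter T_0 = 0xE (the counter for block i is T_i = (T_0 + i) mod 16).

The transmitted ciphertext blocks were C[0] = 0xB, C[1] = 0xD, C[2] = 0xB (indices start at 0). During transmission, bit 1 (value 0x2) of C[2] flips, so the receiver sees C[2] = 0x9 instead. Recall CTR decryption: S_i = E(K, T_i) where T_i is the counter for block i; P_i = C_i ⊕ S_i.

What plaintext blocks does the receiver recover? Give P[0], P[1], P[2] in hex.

Only C[2] changed, to 0x9. In CTR, a change in C_i flips the same bit in P_i only; the keystream is unaffected. Decrypting the received ciphertext:
P[0]: T = 0xE, S = E(K, T) = 0xE; 0xB ⊕ 0xE = 0x5.
P[1]: T = 0xF, S = E(K, T) = 0xF; 0xD ⊕ 0xF = 0x2.
P[2]: T = 0x0, S = E(K, T) = 0x8; 0x9 ⊕ 0x8 = 0x1.
Blocks that differ from the original plaintext: P[2].

P[0] = 0x5, P[1] = 0x2, P[2] = 0x1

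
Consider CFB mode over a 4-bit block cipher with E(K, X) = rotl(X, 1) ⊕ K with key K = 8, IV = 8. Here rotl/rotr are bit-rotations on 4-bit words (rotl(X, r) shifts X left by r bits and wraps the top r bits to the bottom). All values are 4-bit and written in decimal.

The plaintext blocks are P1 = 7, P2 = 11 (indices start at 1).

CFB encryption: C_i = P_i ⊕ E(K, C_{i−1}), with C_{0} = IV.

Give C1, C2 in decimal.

C1 = 14, C2 = 14

C1: E(K, 8) = 9; 7 ⊕ 9 = 14.
C2: E(K, 14) = 5; 11 ⊕ 5 = 14.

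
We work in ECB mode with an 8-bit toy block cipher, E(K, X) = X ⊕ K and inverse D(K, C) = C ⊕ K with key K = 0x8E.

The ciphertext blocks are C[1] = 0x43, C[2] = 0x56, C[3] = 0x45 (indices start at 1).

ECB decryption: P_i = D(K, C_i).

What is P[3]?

P[3]: D(K, 0x45) = 0xCB.

P[3] = 0xCB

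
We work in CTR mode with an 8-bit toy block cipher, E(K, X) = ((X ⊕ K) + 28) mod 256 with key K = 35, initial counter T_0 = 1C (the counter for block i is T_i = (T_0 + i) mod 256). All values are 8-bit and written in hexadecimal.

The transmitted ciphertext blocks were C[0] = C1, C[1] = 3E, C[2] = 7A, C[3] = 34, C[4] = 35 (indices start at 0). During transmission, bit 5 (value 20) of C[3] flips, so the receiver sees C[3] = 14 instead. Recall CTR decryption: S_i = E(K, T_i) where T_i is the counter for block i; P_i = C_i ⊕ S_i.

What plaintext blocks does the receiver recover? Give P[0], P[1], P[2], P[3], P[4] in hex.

P[0] = 90, P[1] = 6E, P[2] = 29, P[3] = 46, P[4] = 08

Only C[3] changed, to 14. In CTR, a change in C_i flips the same bit in P_i only; the keystream is unaffected. Decrypting the received ciphertext:
P[0]: T = 1C, S = E(K, T) = 51; C1 ⊕ 51 = 90.
P[1]: T = 1D, S = E(K, T) = 50; 3E ⊕ 50 = 6E.
P[2]: T = 1E, S = E(K, T) = 53; 7A ⊕ 53 = 29.
P[3]: T = 1F, S = E(K, T) = 52; 14 ⊕ 52 = 46.
P[4]: T = 20, S = E(K, T) = 3D; 35 ⊕ 3D = 08.
Blocks that differ from the original plaintext: P[3].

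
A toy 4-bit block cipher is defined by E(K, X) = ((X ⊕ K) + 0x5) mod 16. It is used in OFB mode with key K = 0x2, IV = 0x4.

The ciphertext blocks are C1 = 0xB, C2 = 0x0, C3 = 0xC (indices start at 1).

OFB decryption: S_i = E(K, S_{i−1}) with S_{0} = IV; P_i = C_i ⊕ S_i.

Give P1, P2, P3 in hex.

P1: S = E(K, 0x4) = 0xB; 0xB ⊕ 0xB = 0x0.
P2: S = E(K, 0xB) = 0xE; 0x0 ⊕ 0xE = 0xE.
P3: S = E(K, 0xE) = 0x1; 0xC ⊕ 0x1 = 0xD.

P1 = 0x0, P2 = 0xE, P3 = 0xD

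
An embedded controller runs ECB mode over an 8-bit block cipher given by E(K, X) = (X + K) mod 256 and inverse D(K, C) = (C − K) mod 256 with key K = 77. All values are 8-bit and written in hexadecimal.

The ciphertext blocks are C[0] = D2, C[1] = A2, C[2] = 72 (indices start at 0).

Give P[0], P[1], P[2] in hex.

P[0] = 5B, P[1] = 2B, P[2] = FB

ECB decryption: P_i = D(K, C_i).
P[0]: D(K, D2) = 5B.
P[1]: D(K, A2) = 2B.
P[2]: D(K, 72) = FB.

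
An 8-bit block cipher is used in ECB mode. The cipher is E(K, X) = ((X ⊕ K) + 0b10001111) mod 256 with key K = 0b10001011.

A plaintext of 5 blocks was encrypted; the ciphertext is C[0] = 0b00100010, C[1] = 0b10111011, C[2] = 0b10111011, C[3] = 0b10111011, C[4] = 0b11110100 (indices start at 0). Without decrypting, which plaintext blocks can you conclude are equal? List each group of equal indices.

P[1] = P[2] = P[3]

ECB encrypts each block independently with the same key, so equal ciphertext blocks imply equal plaintext blocks.
C[1] = C[2] = C[3] = 0b10111011, so P[1] = P[2] = P[3].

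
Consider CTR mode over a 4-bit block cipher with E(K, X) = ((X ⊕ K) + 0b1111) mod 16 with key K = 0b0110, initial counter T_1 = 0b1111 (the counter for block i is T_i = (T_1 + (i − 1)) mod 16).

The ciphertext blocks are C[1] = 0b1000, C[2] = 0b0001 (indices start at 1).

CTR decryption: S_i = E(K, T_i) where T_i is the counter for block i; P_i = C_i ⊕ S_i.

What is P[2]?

P[2] = 0b0100

P[2]: T = 0b0000, S = E(K, T) = 0b0101; 0b0001 ⊕ 0b0101 = 0b0100.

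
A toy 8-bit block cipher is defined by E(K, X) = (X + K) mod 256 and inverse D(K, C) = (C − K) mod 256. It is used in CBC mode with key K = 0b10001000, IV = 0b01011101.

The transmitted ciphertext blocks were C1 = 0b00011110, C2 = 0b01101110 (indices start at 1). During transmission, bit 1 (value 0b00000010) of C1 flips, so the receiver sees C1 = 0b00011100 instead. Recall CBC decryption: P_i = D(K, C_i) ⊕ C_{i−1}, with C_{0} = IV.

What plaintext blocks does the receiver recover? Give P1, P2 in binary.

P1 = 0b11001001, P2 = 0b11111010

Only C1 changed, to 0b00011100. In CBC, a change in C_i garbles P_i and flips the same bit in P_{i+1}. Decrypting the received ciphertext:
P1: D(K, 0b00011100) = 0b10010100; 0b10010100 ⊕ 0b01011101 = 0b11001001.
P2: D(K, 0b01101110) = 0b11100110; 0b11100110 ⊕ 0b00011100 = 0b11111010.
Blocks that differ from the original plaintext: P1, P2.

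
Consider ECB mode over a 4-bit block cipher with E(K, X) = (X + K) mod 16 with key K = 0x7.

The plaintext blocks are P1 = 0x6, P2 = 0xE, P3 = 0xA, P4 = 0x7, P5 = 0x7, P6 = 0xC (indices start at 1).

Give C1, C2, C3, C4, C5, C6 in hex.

ECB encryption: C_i = E(K, P_i).
C1: E(K, 0x6) = 0xD.
C2: E(K, 0xE) = 0x5.
C3: E(K, 0xA) = 0x1.
C4: E(K, 0x7) = 0xE.
C5: E(K, 0x7) = 0xE.
C6: E(K, 0xC) = 0x3.

C1 = 0xD, C2 = 0x5, C3 = 0x1, C4 = 0xE, C5 = 0xE, C6 = 0x3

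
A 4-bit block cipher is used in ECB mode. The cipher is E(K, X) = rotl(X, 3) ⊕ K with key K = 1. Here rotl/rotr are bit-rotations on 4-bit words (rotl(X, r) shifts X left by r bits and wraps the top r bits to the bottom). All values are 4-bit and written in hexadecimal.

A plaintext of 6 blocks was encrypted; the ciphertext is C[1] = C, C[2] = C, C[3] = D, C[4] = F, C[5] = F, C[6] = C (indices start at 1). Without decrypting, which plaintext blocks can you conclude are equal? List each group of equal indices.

P[1] = P[2] = P[6]; P[4] = P[5]

ECB encrypts each block independently with the same key, so equal ciphertext blocks imply equal plaintext blocks.
C[1] = C[2] = C[6] = C, so P[1] = P[2] = P[6].
C[4] = C[5] = F, so P[4] = P[5].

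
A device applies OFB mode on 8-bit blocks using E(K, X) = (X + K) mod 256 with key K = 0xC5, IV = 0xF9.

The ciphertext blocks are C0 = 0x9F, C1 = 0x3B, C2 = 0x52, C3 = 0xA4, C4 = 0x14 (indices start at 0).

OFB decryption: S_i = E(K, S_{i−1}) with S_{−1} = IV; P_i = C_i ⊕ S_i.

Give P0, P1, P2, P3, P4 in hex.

P0: S = E(K, 0xF9) = 0xBE; 0x9F ⊕ 0xBE = 0x21.
P1: S = E(K, 0xBE) = 0x83; 0x3B ⊕ 0x83 = 0xB8.
P2: S = E(K, 0x83) = 0x48; 0x52 ⊕ 0x48 = 0x1A.
P3: S = E(K, 0x48) = 0x0D; 0xA4 ⊕ 0x0D = 0xA9.
P4: S = E(K, 0x0D) = 0xD2; 0x14 ⊕ 0xD2 = 0xC6.

P0 = 0x21, P1 = 0xB8, P2 = 0x1A, P3 = 0xA9, P4 = 0xC6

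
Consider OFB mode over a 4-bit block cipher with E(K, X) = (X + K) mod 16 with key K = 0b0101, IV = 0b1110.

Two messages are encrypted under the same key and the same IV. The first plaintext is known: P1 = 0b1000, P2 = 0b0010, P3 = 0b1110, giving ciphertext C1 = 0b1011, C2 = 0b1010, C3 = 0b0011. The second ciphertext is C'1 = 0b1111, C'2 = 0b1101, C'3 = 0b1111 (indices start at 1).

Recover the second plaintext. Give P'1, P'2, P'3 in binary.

In OFB with a reused IV, both messages share the same keystream S_i, so C_i ⊕ C'_i = P_i ⊕ P'_i and thus P'_i = P_i ⊕ C_i ⊕ C'_i.
P'1: 0b1000 ⊕ 0b1011 ⊕ 0b1111 = 0b1100.
P'2: 0b0010 ⊕ 0b1010 ⊕ 0b1101 = 0b0101.
P'3: 0b1110 ⊕ 0b0011 ⊕ 0b1111 = 0b0010.

P'1 = 0b1100, P'2 = 0b0101, P'3 = 0b0010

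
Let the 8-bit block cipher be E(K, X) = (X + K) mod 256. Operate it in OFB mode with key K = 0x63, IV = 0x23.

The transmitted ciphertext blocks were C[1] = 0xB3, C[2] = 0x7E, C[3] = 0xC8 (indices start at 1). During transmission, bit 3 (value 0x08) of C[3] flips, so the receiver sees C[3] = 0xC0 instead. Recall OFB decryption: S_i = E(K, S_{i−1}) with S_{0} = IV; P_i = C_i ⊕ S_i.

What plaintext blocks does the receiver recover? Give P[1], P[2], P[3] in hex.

Only C[3] changed, to 0xC0. In OFB, a change in C_i flips the same bit in P_i only; the keystream is unaffected. Decrypting the received ciphertext:
P[1]: S = E(K, 0x23) = 0x86; 0xB3 ⊕ 0x86 = 0x35.
P[2]: S = E(K, 0x86) = 0xE9; 0x7E ⊕ 0xE9 = 0x97.
P[3]: S = E(K, 0xE9) = 0x4C; 0xC0 ⊕ 0x4C = 0x8C.
Blocks that differ from the original plaintext: P[3].

P[1] = 0x35, P[2] = 0x97, P[3] = 0x8C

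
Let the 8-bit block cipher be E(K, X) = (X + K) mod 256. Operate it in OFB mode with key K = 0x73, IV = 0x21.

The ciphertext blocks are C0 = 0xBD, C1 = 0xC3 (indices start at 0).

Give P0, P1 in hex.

OFB decryption: S_i = E(K, S_{i−1}) with S_{−1} = IV; P_i = C_i ⊕ S_i.
P0: S = E(K, 0x21) = 0x94; 0xBD ⊕ 0x94 = 0x29.
P1: S = E(K, 0x94) = 0x07; 0xC3 ⊕ 0x07 = 0xC4.

P0 = 0x29, P1 = 0xC4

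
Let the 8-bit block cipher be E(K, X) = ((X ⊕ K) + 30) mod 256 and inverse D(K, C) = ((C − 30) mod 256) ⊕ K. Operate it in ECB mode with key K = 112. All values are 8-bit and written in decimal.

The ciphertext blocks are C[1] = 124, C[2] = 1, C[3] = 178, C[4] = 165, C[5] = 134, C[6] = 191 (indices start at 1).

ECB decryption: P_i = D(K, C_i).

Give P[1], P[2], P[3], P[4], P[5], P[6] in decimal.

P[1]: D(K, 124) = 46.
P[2]: D(K, 1) = 147.
P[3]: D(K, 178) = 228.
P[4]: D(K, 165) = 247.
P[5]: D(K, 134) = 24.
P[6]: D(K, 191) = 209.

P[1] = 46, P[2] = 147, P[3] = 228, P[4] = 247, P[5] = 24, P[6] = 209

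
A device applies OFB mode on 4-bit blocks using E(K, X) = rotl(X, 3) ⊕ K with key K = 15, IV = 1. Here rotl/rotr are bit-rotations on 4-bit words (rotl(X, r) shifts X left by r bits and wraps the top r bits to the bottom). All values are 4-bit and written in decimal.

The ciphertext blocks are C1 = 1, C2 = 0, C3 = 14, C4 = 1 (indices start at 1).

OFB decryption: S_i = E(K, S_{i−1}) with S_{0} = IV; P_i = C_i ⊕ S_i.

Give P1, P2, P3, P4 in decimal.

P1: S = E(K, 1) = 7; 1 ⊕ 7 = 6.
P2: S = E(K, 7) = 4; 0 ⊕ 4 = 4.
P3: S = E(K, 4) = 13; 14 ⊕ 13 = 3.
P4: S = E(K, 13) = 1; 1 ⊕ 1 = 0.

P1 = 6, P2 = 4, P3 = 3, P4 = 0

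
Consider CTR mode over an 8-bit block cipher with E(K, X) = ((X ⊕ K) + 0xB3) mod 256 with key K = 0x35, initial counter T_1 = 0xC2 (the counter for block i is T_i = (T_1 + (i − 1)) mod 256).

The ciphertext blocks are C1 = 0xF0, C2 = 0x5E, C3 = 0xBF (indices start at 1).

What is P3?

CTR decryption: S_i = E(K, T_i) where T_i is the counter for block i; P_i = C_i ⊕ S_i.
P3: T = 0xC4, S = E(K, T) = 0xA4; 0xBF ⊕ 0xA4 = 0x1B.

P3 = 0x1B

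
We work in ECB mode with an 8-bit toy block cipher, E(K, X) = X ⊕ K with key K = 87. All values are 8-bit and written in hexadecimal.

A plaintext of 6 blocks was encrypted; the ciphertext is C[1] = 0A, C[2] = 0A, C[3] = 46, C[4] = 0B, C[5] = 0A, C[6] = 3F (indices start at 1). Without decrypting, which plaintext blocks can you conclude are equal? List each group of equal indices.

ECB encrypts each block independently with the same key, so equal ciphertext blocks imply equal plaintext blocks.
C[1] = C[2] = C[5] = 0A, so P[1] = P[2] = P[5].

P[1] = P[2] = P[5]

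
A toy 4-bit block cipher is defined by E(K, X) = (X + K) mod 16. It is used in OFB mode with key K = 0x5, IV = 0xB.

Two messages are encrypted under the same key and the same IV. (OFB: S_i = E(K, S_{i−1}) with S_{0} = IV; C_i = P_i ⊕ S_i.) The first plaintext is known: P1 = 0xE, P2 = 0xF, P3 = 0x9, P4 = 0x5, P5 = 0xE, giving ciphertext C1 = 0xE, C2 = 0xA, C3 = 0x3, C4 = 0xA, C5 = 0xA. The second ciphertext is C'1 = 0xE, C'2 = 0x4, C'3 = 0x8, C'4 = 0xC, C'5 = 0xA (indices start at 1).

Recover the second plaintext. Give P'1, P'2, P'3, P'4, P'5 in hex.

In OFB with a reused IV, both messages share the same keystream S_i, so C_i ⊕ C'_i = P_i ⊕ P'_i and thus P'_i = P_i ⊕ C_i ⊕ C'_i.
P'1: 0xE ⊕ 0xE ⊕ 0xE = 0xE.
P'2: 0xF ⊕ 0xA ⊕ 0x4 = 0x1.
P'3: 0x9 ⊕ 0x3 ⊕ 0x8 = 0x2.
P'4: 0x5 ⊕ 0xA ⊕ 0xC = 0x3.
P'5: 0xE ⊕ 0xA ⊕ 0xA = 0xE.

P'1 = 0xE, P'2 = 0x1, P'3 = 0x2, P'4 = 0x3, P'5 = 0xE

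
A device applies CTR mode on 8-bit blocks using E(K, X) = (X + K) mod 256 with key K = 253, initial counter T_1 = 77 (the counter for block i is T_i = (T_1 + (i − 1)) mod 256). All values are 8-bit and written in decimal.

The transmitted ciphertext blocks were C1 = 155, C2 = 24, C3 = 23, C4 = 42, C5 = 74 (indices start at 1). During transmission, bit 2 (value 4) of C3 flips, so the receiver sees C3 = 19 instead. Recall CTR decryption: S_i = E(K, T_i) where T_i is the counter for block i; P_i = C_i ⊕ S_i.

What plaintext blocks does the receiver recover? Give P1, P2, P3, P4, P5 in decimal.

Only C3 changed, to 19. In CTR, a change in C_i flips the same bit in P_i only; the keystream is unaffected. Decrypting the received ciphertext:
P1: T = 77, S = E(K, T) = 74; 155 ⊕ 74 = 209.
P2: T = 78, S = E(K, T) = 75; 24 ⊕ 75 = 83.
P3: T = 79, S = E(K, T) = 76; 19 ⊕ 76 = 95.
P4: T = 80, S = E(K, T) = 77; 42 ⊕ 77 = 103.
P5: T = 81, S = E(K, T) = 78; 74 ⊕ 78 = 4.
Blocks that differ from the original plaintext: P3.

P1 = 209, P2 = 83, P3 = 95, P4 = 103, P5 = 4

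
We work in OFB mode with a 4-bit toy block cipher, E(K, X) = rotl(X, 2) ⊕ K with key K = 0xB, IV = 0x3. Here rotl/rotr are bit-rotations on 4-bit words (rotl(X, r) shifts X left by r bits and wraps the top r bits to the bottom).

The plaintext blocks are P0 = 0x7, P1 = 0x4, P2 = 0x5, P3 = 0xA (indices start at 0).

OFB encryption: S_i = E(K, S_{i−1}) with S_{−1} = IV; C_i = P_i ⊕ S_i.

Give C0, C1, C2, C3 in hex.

C0 = 0x0, C1 = 0x2, C2 = 0x7, C3 = 0x9

C0: S = E(K, 0x3) = 0x7; 0x7 ⊕ 0x7 = 0x0.
C1: S = E(K, 0x7) = 0x6; 0x4 ⊕ 0x6 = 0x2.
C2: S = E(K, 0x6) = 0x2; 0x5 ⊕ 0x2 = 0x7.
C3: S = E(K, 0x2) = 0x3; 0xA ⊕ 0x3 = 0x9.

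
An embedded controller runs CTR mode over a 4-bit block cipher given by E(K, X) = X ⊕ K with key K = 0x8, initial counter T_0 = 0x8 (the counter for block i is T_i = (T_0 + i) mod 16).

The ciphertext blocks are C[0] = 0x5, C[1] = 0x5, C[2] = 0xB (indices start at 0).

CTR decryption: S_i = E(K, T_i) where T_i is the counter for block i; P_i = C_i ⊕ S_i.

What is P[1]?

P[1] = 0x4

P[1]: T = 0x9, S = E(K, T) = 0x1; 0x5 ⊕ 0x1 = 0x4.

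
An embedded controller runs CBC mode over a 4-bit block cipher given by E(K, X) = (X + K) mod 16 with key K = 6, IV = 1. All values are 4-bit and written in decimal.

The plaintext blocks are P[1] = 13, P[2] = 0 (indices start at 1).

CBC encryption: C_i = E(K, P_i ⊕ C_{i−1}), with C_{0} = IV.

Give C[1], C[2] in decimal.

C[1]: P[1] ⊕ 1 = 12; E(K, 12) = 2.
C[2]: P[2] ⊕ 2 = 2; E(K, 2) = 8.

C[1] = 2, C[2] = 8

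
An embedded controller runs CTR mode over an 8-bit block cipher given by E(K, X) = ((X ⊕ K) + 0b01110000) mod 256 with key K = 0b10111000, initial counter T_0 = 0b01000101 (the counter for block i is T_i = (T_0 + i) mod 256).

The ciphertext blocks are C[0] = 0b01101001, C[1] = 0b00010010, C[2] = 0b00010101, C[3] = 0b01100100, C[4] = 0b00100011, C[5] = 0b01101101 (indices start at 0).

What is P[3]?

P[3] = 0b00000100

CTR decryption: S_i = E(K, T_i) where T_i is the counter for block i; P_i = C_i ⊕ S_i.
P[3]: T = 0b01001000, S = E(K, T) = 0b01100000; 0b01100100 ⊕ 0b01100000 = 0b00000100.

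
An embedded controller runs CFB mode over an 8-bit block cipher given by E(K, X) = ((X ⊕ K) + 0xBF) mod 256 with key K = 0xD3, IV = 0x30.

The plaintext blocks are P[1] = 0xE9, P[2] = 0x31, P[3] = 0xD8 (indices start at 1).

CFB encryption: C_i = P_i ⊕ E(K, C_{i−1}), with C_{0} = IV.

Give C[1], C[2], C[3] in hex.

C[1] = 0x4B, C[2] = 0x66, C[3] = 0xAC

C[1]: E(K, 0x30) = 0xA2; 0xE9 ⊕ 0xA2 = 0x4B.
C[2]: E(K, 0x4B) = 0x57; 0x31 ⊕ 0x57 = 0x66.
C[3]: E(K, 0x66) = 0x74; 0xD8 ⊕ 0x74 = 0xAC.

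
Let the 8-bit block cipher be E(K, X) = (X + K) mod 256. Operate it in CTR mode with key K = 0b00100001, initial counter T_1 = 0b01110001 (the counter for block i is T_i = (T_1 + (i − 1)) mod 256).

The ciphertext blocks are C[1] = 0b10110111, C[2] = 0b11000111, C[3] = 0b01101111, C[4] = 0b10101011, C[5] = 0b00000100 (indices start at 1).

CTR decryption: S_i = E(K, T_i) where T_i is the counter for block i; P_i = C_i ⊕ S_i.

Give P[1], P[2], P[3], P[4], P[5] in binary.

P[1] = 0b00100101, P[2] = 0b01010100, P[3] = 0b11111011, P[4] = 0b00111110, P[5] = 0b10010010

P[1]: T = 0b01110001, S = E(K, T) = 0b10010010; 0b10110111 ⊕ 0b10010010 = 0b00100101.
P[2]: T = 0b01110010, S = E(K, T) = 0b10010011; 0b11000111 ⊕ 0b10010011 = 0b01010100.
P[3]: T = 0b01110011, S = E(K, T) = 0b10010100; 0b01101111 ⊕ 0b10010100 = 0b11111011.
P[4]: T = 0b01110100, S = E(K, T) = 0b10010101; 0b10101011 ⊕ 0b10010101 = 0b00111110.
P[5]: T = 0b01110101, S = E(K, T) = 0b10010110; 0b00000100 ⊕ 0b10010110 = 0b10010010.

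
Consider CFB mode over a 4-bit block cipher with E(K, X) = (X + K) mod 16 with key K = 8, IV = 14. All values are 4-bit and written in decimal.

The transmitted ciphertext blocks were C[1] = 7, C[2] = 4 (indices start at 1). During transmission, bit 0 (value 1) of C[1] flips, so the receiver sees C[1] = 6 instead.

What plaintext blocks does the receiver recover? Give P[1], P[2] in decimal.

P[1] = 0, P[2] = 10

CFB decryption: P_i = C_i ⊕ E(K, C_{i−1}), with C_{0} = IV.
Only C[1] changed, to 6. In CFB, a change in C_i flips the same bit in P_i and garbles P_{i+1}. Decrypting the received ciphertext:
P[1]: E(K, 14) = 6; 6 ⊕ 6 = 0.
P[2]: E(K, 6) = 14; 4 ⊕ 14 = 10.
Blocks that differ from the original plaintext: P[1], P[2].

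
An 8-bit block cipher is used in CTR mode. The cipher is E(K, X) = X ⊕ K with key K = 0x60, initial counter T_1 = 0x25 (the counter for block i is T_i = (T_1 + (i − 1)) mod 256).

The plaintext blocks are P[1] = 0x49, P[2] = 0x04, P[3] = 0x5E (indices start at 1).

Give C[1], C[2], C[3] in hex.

C[1] = 0x0C, C[2] = 0x42, C[3] = 0x19

CTR encryption: S_i = E(K, T_i) where T_i is the counter for block i; C_i = P_i ⊕ S_i.
C[1]: T = 0x25, S = E(K, T) = 0x45; 0x49 ⊕ 0x45 = 0x0C.
C[2]: T = 0x26, S = E(K, T) = 0x46; 0x04 ⊕ 0x46 = 0x42.
C[3]: T = 0x27, S = E(K, T) = 0x47; 0x5E ⊕ 0x47 = 0x19.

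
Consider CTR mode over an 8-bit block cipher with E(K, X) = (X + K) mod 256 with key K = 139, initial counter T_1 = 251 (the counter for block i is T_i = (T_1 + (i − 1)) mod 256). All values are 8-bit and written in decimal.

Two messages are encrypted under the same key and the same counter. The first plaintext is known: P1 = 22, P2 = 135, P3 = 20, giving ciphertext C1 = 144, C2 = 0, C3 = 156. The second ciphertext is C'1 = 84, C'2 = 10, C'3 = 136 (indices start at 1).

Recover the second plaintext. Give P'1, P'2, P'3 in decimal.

In CTR with a reused counter, both messages share the same keystream S_i, so C_i ⊕ C'_i = P_i ⊕ P'_i and thus P'_i = P_i ⊕ C_i ⊕ C'_i.
P'1: 22 ⊕ 144 ⊕ 84 = 210.
P'2: 135 ⊕ 0 ⊕ 10 = 141.
P'3: 20 ⊕ 156 ⊕ 136 = 0.

P'1 = 210, P'2 = 141, P'3 = 0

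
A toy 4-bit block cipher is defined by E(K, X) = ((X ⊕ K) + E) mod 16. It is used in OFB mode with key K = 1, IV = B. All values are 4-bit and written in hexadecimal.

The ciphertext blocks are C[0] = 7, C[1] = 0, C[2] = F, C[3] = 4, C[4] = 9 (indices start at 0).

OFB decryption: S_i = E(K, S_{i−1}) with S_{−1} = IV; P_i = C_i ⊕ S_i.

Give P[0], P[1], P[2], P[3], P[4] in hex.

P[0]: S = E(K, B) = 8; 7 ⊕ 8 = F.
P[1]: S = E(K, 8) = 7; 0 ⊕ 7 = 7.
P[2]: S = E(K, 7) = 4; F ⊕ 4 = B.
P[3]: S = E(K, 4) = 3; 4 ⊕ 3 = 7.
P[4]: S = E(K, 3) = 0; 9 ⊕ 0 = 9.

P[0] = F, P[1] = 7, P[2] = B, P[3] = 7, P[4] = 9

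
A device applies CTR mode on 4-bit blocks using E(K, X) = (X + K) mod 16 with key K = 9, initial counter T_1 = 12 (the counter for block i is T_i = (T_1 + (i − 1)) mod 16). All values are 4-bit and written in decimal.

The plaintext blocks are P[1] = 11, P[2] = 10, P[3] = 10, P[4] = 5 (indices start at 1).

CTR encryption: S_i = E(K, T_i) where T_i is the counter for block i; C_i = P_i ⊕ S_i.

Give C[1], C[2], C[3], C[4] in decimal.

C[1]: T = 12, S = E(K, T) = 5; 11 ⊕ 5 = 14.
C[2]: T = 13, S = E(K, T) = 6; 10 ⊕ 6 = 12.
C[3]: T = 14, S = E(K, T) = 7; 10 ⊕ 7 = 13.
C[4]: T = 15, S = E(K, T) = 8; 5 ⊕ 8 = 13.

C[1] = 14, C[2] = 12, C[3] = 13, C[4] = 13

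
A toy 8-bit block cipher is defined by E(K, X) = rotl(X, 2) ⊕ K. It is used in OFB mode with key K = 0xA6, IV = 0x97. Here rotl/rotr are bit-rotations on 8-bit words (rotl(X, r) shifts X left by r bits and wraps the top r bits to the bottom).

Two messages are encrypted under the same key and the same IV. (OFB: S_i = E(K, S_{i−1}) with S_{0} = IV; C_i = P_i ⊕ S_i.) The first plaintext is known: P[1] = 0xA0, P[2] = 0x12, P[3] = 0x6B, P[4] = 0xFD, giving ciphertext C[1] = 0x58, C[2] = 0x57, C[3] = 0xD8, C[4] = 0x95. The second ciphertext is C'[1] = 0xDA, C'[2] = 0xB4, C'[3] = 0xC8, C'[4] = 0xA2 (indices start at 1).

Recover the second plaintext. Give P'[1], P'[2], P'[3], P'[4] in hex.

In OFB with a reused IV, both messages share the same keystream S_i, so C_i ⊕ C'_i = P_i ⊕ P'_i and thus P'_i = P_i ⊕ C_i ⊕ C'_i.
P'[1]: 0xA0 ⊕ 0x58 ⊕ 0xDA = 0x22.
P'[2]: 0x12 ⊕ 0x57 ⊕ 0xB4 = 0xF1.
P'[3]: 0x6B ⊕ 0xD8 ⊕ 0xC8 = 0x7B.
P'[4]: 0xFD ⊕ 0x95 ⊕ 0xA2 = 0xCA.

P'[1] = 0x22, P'[2] = 0xF1, P'[3] = 0x7B, P'[4] = 0xCA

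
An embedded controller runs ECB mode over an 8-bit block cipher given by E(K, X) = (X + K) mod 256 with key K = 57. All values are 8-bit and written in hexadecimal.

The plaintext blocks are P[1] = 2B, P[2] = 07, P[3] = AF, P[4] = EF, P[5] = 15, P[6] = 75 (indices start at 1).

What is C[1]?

C[1] = 82

ECB encryption: C_i = E(K, P_i).
C[1]: E(K, 2B) = 82.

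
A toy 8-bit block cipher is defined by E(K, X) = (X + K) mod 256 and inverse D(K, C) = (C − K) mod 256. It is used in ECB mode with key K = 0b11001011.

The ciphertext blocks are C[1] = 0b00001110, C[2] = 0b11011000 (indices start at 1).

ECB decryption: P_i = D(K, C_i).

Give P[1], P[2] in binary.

P[1] = 0b01000011, P[2] = 0b00001101

P[1]: D(K, 0b00001110) = 0b01000011.
P[2]: D(K, 0b11011000) = 0b00001101.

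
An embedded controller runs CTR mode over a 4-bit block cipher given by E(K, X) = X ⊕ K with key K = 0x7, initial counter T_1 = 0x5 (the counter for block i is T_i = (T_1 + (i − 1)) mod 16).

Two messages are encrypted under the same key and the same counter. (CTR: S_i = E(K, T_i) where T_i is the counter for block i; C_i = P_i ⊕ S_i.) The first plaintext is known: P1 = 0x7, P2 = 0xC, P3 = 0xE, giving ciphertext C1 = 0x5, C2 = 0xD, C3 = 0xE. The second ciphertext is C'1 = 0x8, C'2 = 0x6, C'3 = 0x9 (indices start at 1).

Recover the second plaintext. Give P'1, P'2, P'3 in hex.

In CTR with a reused counter, both messages share the same keystream S_i, so C_i ⊕ C'_i = P_i ⊕ P'_i and thus P'_i = P_i ⊕ C_i ⊕ C'_i.
P'1: 0x7 ⊕ 0x5 ⊕ 0x8 = 0xA.
P'2: 0xC ⊕ 0xD ⊕ 0x6 = 0x7.
P'3: 0xE ⊕ 0xE ⊕ 0x9 = 0x9.

P'1 = 0xA, P'2 = 0x7, P'3 = 0x9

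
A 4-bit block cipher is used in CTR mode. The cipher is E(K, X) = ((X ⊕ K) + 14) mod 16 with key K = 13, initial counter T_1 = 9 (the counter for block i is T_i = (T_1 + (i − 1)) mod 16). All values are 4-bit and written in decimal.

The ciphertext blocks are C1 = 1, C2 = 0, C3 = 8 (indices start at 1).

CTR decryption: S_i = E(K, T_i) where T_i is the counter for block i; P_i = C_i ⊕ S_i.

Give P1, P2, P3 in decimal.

P1 = 3, P2 = 5, P3 = 12

P1: T = 9, S = E(K, T) = 2; 1 ⊕ 2 = 3.
P2: T = 10, S = E(K, T) = 5; 0 ⊕ 5 = 5.
P3: T = 11, S = E(K, T) = 4; 8 ⊕ 4 = 12.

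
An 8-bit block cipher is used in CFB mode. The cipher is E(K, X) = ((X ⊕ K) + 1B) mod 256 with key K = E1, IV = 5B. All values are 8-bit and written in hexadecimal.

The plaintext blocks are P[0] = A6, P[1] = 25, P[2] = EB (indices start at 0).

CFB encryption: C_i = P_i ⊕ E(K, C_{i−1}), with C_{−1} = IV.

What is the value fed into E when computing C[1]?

C[0]: E(K, 5B) = D5; A6 ⊕ D5 = 73.
C[1]: E(K, 73) = AD; 25 ⊕ AD = 88.
So the input to E for block [1] is 73.

73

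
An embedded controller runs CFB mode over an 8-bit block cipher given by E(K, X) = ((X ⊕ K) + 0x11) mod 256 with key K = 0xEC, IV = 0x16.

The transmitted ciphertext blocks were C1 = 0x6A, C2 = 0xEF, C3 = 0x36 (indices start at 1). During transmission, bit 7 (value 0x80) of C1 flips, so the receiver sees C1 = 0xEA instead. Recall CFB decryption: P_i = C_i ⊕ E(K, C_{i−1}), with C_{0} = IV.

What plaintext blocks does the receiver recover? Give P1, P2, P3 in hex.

P1 = 0xE1, P2 = 0xF8, P3 = 0x22

Only C1 changed, to 0xEA. In CFB, a change in C_i flips the same bit in P_i and garbles P_{i+1}. Decrypting the received ciphertext:
P1: E(K, 0x16) = 0x0B; 0xEA ⊕ 0x0B = 0xE1.
P2: E(K, 0xEA) = 0x17; 0xEF ⊕ 0x17 = 0xF8.
P3: E(K, 0xEF) = 0x14; 0x36 ⊕ 0x14 = 0x22.
Blocks that differ from the original plaintext: P1, P2.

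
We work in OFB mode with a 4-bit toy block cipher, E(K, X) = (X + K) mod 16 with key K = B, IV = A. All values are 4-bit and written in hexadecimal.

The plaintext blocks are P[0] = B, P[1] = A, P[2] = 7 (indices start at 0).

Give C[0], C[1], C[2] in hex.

C[0] = E, C[1] = A, C[2] = C

OFB encryption: S_i = E(K, S_{i−1}) with S_{−1} = IV; C_i = P_i ⊕ S_i.
C[0]: S = E(K, A) = 5; B ⊕ 5 = E.
C[1]: S = E(K, 5) = 0; A ⊕ 0 = A.
C[2]: S = E(K, 0) = B; 7 ⊕ B = C.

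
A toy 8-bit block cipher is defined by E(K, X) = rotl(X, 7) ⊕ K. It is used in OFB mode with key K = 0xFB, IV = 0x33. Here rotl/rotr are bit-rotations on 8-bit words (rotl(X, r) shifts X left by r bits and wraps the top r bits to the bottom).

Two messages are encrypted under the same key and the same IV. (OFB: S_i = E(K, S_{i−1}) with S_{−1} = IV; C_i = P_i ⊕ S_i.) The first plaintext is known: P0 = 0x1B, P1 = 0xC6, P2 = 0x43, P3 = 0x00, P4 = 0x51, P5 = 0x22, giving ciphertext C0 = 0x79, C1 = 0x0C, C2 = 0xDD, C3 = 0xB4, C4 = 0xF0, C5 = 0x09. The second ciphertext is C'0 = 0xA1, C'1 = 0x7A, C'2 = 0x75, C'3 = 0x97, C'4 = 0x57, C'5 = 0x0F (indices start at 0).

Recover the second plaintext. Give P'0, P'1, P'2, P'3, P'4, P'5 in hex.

In OFB with a reused IV, both messages share the same keystream S_i, so C_i ⊕ C'_i = P_i ⊕ P'_i and thus P'_i = P_i ⊕ C_i ⊕ C'_i.
P'0: 0x1B ⊕ 0x79 ⊕ 0xA1 = 0xC3.
P'1: 0xC6 ⊕ 0x0C ⊕ 0x7A = 0xB0.
P'2: 0x43 ⊕ 0xDD ⊕ 0x75 = 0xEB.
P'3: 0x00 ⊕ 0xB4 ⊕ 0x97 = 0x23.
P'4: 0x51 ⊕ 0xF0 ⊕ 0x57 = 0xF6.
P'5: 0x22 ⊕ 0x09 ⊕ 0x0F = 0x24.

P'0 = 0xC3, P'1 = 0xB0, P'2 = 0xEB, P'3 = 0x23, P'4 = 0xF6, P'5 = 0x24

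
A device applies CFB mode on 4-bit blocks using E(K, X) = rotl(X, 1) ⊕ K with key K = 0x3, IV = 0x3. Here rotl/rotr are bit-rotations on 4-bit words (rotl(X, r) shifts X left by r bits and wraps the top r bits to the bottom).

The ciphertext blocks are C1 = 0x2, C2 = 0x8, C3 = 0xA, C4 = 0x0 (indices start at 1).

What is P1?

P1 = 0x7

CFB decryption: P_i = C_i ⊕ E(K, C_{i−1}), with C_{0} = IV.
P1: E(K, 0x3) = 0x5; 0x2 ⊕ 0x5 = 0x7.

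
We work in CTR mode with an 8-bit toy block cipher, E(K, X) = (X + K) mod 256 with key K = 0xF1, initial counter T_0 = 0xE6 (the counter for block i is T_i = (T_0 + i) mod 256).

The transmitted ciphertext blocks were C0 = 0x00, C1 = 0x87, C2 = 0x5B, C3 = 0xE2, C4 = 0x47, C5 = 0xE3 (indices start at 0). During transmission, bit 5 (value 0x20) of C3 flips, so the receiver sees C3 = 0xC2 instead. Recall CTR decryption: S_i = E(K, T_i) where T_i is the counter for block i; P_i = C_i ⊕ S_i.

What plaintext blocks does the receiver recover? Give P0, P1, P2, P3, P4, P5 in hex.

Only C3 changed, to 0xC2. In CTR, a change in C_i flips the same bit in P_i only; the keystream is unaffected. Decrypting the received ciphertext:
P0: T = 0xE6, S = E(K, T) = 0xD7; 0x00 ⊕ 0xD7 = 0xD7.
P1: T = 0xE7, S = E(K, T) = 0xD8; 0x87 ⊕ 0xD8 = 0x5F.
P2: T = 0xE8, S = E(K, T) = 0xD9; 0x5B ⊕ 0xD9 = 0x82.
P3: T = 0xE9, S = E(K, T) = 0xDA; 0xC2 ⊕ 0xDA = 0x18.
P4: T = 0xEA, S = E(K, T) = 0xDB; 0x47 ⊕ 0xDB = 0x9C.
P5: T = 0xEB, S = E(K, T) = 0xDC; 0xE3 ⊕ 0xDC = 0x3F.
Blocks that differ from the original plaintext: P3.

P0 = 0xD7, P1 = 0x5F, P2 = 0x82, P3 = 0x18, P4 = 0x9C, P5 = 0x3F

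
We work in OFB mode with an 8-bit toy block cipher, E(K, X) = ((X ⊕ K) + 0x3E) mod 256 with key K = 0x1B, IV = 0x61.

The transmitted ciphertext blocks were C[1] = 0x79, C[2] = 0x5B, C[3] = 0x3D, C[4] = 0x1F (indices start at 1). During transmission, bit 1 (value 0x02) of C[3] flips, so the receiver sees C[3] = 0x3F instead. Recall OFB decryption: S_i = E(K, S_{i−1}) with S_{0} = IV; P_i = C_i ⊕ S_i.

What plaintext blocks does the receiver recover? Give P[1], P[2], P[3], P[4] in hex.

P[1] = 0xC1, P[2] = 0xBA, P[3] = 0x07, P[4] = 0x7E

Only C[3] changed, to 0x3F. In OFB, a change in C_i flips the same bit in P_i only; the keystream is unaffected. Decrypting the received ciphertext:
P[1]: S = E(K, 0x61) = 0xB8; 0x79 ⊕ 0xB8 = 0xC1.
P[2]: S = E(K, 0xB8) = 0xE1; 0x5B ⊕ 0xE1 = 0xBA.
P[3]: S = E(K, 0xE1) = 0x38; 0x3F ⊕ 0x38 = 0x07.
P[4]: S = E(K, 0x38) = 0x61; 0x1F ⊕ 0x61 = 0x7E.
Blocks that differ from the original plaintext: P[3].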